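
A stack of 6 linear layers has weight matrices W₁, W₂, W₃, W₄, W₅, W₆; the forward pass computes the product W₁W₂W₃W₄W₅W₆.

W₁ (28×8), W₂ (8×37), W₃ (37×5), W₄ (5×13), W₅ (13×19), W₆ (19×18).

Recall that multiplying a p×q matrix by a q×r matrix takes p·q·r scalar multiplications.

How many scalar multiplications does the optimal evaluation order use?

Adjacent pairs: W₁W₂ = 28·8·37 = 8288; W₂W₃ = 8·37·5 = 1480; W₃W₄ = 37·5·13 = 2405; W₄W₅ = 5·13·19 = 1235; W₅W₆ = 13·19·18 = 4446.
Length 3: W₁..W₃: k=1: 0+1480+28·8·5=2600; k=2: 8288+0+28·37·5=13468 → min 2600 | W₂..W₄: k=2: 0+2405+8·37·13=6253; k=3: 1480+0+8·5·13=2000 → min 2000 | W₃..W₅: k=3: 0+1235+37·5·19=4750; k=4: 2405+0+37·13·19=11544 → min 4750 | W₄..W₆: k=4: 0+4446+5·13·18=5616; k=5: 1235+0+5·19·18=2945 → min 2945.
Length 4: W₁..W₄: k=1: 0+2000+28·8·13=4912; k=2: 8288+2405+28·37·13=24161; k=3: 2600+0+28·5·13=4420 → min 4420 | W₂..W₅: k=2: 0+4750+8·37·19=10374; k=3: 1480+1235+8·5·19=3475; k=4: 2000+0+8·13·19=3976 → min 3475 | W₃..W₆: k=3: 0+2945+37·5·18=6275; k=4: 2405+4446+37·13·18=15509; k=5: 4750+0+37·19·18=17404 → min 6275.
Length 5: W₁..W₅: k=1: 0+3475+28·8·19=7731; k=2: 8288+4750+28·37·19=32722; k=3: 2600+1235+28·5·19=6495; k=4: 4420+0+28·13·19=11336 → min 6495 | W₂..W₆: k=2: 0+6275+8·37·18=11603; k=3: 1480+2945+8·5·18=5145; k=4: 2000+4446+8·13·18=8318; k=5: 3475+0+8·19·18=6211 → min 5145.
Length 6: W₁..W₆: k=1: 0+5145+28·8·18=9177; k=2: 8288+6275+28·37·18=33211; k=3: 2600+2945+28·5·18=8065; k=4: 4420+4446+28·13·18=15418; k=5: 6495+0+28·19·18=16071 → min 8065.
Optimal order: ((W₁(W₂W₃))((W₄W₅)W₆)) with cost 8065.

8065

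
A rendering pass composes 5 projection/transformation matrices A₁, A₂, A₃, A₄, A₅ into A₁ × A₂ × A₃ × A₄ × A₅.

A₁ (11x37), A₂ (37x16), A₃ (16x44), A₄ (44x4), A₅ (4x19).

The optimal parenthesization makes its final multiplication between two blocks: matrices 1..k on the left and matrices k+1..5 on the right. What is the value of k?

4

Adjacent pairs: A₁A₂ = 11·37·16 = 6512; A₂A₃ = 37·16·44 = 26048; A₃A₄ = 16·44·4 = 2816; A₄A₅ = 44·4·19 = 3344.
Length 3: A₁..A₃: k=1: 0+26048+11·37·44=43956; k=2: 6512+0+11·16·44=14256 → min 14256 | A₂..A₄: k=2: 0+2816+37·16·4=5184; k=3: 26048+0+37·44·4=32560 → min 5184 | A₃..A₅: k=3: 0+3344+16·44·19=16720; k=4: 2816+0+16·4·19=4032 → min 4032.
Length 4: A₁..A₄: k=1: 0+5184+11·37·4=6812; k=2: 6512+2816+11·16·4=10032; k=3: 14256+0+11·44·4=16192 → min 6812 | A₂..A₅: k=2: 0+4032+37·16·19=15280; k=3: 26048+3344+37·44·19=60324; k=4: 5184+0+37·4·19=7996 → min 7996.
Top-level splits: k=1: (A₁..A₁)·(A₂..A₅) → 0+7996+11·37·19 = 15729; k=2: (A₁..A₂)·(A₃..A₅) → 6512+4032+11·16·19 = 13888; k=3: (A₁..A₃)·(A₄..A₅) → 14256+3344+11·44·19 = 26796; k=4: (A₁..A₄)·(A₅..A₅) → 6812+0+11·4·19 = 7648.
Best split is after A₄, i.e. k = 4.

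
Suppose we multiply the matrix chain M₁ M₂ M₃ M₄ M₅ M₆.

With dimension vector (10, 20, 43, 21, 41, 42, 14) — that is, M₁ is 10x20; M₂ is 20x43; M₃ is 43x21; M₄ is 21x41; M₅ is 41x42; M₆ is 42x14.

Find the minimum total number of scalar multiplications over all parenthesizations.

49340

Adjacent pairs: M₁M₂ = 10·20·43 = 8600; M₂M₃ = 20·43·21 = 18060; M₃M₄ = 43·21·41 = 37023; M₄M₅ = 21·41·42 = 36162; M₅M₆ = 41·42·14 = 24108.
Length 3: M₁..M₃: k=1: 0+18060+10·20·21=22260; k=2: 8600+0+10·43·21=17630 → min 17630 | M₂..M₄: k=2: 0+37023+20·43·41=72283; k=3: 18060+0+20·21·41=35280 → min 35280 | M₃..M₅: k=3: 0+36162+43·21·42=74088; k=4: 37023+0+43·41·42=111069 → min 74088 | M₄..M₆: k=4: 0+24108+21·41·14=36162; k=5: 36162+0+21·42·14=48510 → min 36162.
Length 4: M₁..M₄: k=1: 0+35280+10·20·41=43480; k=2: 8600+37023+10·43·41=63253; k=3: 17630+0+10·21·41=26240 → min 26240 | M₂..M₅: k=2: 0+74088+20·43·42=110208; k=3: 18060+36162+20·21·42=71862; k=4: 35280+0+20·41·42=69720 → min 69720 | M₃..M₆: k=3: 0+36162+43·21·14=48804; k=4: 37023+24108+43·41·14=85813; k=5: 74088+0+43·42·14=99372 → min 48804.
Length 5: M₁..M₅: k=1: 0+69720+10·20·42=78120; k=2: 8600+74088+10·43·42=100748; k=3: 17630+36162+10·21·42=62612; k=4: 26240+0+10·41·42=43460 → min 43460 | M₂..M₆: k=2: 0+48804+20·43·14=60844; k=3: 18060+36162+20·21·14=60102; k=4: 35280+24108+20·41·14=70868; k=5: 69720+0+20·42·14=81480 → min 60102.
Length 6: M₁..M₆: k=1: 0+60102+10·20·14=62902; k=2: 8600+48804+10·43·14=63424; k=3: 17630+36162+10·21·14=56732; k=4: 26240+24108+10·41·14=56088; k=5: 43460+0+10·42·14=49340 → min 49340.
Optimal order: (((((M₁ M₂) M₃) M₄) M₅) M₆) with cost 49340.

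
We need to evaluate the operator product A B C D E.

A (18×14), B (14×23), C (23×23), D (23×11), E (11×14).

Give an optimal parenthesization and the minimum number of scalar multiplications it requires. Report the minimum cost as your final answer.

Adjacent pairs: AB = 18·14·23 = 5796; BC = 14·23·23 = 7406; CD = 23·23·11 = 5819; DE = 23·11·14 = 3542.
Length 3: A..C: k=1: 0+7406+18·14·23=13202; k=2: 5796+0+18·23·23=15318 → min 13202 | B..D: k=2: 0+5819+14·23·11=9361; k=3: 7406+0+14·23·11=10948 → min 9361 | C..E: k=3: 0+3542+23·23·14=10948; k=4: 5819+0+23·11·14=9361 → min 9361.
Length 4: A..D: k=1: 0+9361+18·14·11=12133; k=2: 5796+5819+18·23·11=16169; k=3: 13202+0+18·23·11=17756 → min 12133 | B..E: k=2: 0+9361+14·23·14=13869; k=3: 7406+3542+14·23·14=15456; k=4: 9361+0+14·11·14=11517 → min 11517.
Length 5: A..E: k=1: 0+11517+18·14·14=15045; k=2: 5796+9361+18·23·14=20953; k=3: 13202+3542+18·23·14=22540; k=4: 12133+0+18·11·14=14905 → min 14905.
Optimal parenthesization: ((A (B (C D))) E) with cost 14905.

14905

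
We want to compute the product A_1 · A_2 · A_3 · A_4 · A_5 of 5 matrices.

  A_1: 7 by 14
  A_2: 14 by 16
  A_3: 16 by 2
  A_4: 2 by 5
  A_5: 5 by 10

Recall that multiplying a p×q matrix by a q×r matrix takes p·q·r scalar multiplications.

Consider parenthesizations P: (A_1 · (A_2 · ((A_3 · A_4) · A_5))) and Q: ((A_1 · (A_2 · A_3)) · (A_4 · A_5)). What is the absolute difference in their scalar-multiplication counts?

Order P = (A_1 · (A_2 · ((A_3 · A_4) · A_5))): (A_3 · A_4): 16×2 by 2×5 → 16×5, cost 16·2·5 = 160; ((A_3 · A_4) · A_5): 16×5 by 5×10 → 16×10, cost 16·5·10 = 800; cumulative 960; (A_2 · ((A_3 · A_4) · A_5)): 14×16 by 16×10 → 14×10, cost 14·16·10 = 2240; cumulative 3200; (A_1 · (A_2 · ((A_3 · A_4) · A_5))): 7×14 by 14×10 → 7×10, cost 7·14·10 = 980; cumulative 4180. Total 4180.
Order Q = ((A_1 · (A_2 · A_3)) · (A_4 · A_5)): (A_2 · A_3): 14×16 by 16×2 → 14×2, cost 14·16·2 = 448; (A_1 · (A_2 · A_3)): 7×14 by 14×2 → 7×2, cost 7·14·2 = 196; cumulative 644; (A_4 · A_5): 2×5 by 5×10 → 2×10, cost 2·5·10 = 100; ((A_1 · (A_2 · A_3)) · (A_4 · A_5)): 7×2 by 2×10 → 7×10, cost 7·2·10 = 140; cumulative 884. Total 884.
Difference: |4180 − 884| = 3296.

3296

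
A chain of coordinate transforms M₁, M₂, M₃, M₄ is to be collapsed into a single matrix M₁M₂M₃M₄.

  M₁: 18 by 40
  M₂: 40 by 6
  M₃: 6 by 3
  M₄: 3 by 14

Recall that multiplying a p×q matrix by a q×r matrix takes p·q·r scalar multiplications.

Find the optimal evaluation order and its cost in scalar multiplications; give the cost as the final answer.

3636

Adjacent pairs: M₁M₂ = 18·40·6 = 4320; M₂M₃ = 40·6·3 = 720; M₃M₄ = 6·3·14 = 252.
Length 3: M₁..M₃: k=1: 0+720+18·40·3=2880; k=2: 4320+0+18·6·3=4644 → min 2880 | M₂..M₄: k=2: 0+252+40·6·14=3612; k=3: 720+0+40·3·14=2400 → min 2400.
Length 4: M₁..M₄: k=1: 0+2400+18·40·14=12480; k=2: 4320+252+18·6·14=6084; k=3: 2880+0+18·3·14=3636 → min 3636.
Optimal parenthesization: ((M₁(M₂M₃))M₄) with cost 3636.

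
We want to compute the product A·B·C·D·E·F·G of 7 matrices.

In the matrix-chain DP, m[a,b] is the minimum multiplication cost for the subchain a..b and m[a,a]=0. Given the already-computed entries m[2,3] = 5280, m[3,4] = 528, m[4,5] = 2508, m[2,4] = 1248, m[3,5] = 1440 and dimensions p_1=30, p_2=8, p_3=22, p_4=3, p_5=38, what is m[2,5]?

m[2,5] = min over k∈[2,4] of m[2,k]+m[k+1,5]+p_{1}·p_k·p_{5}.
k=2: 0 + 1440 + 30·8·38 = 10560; k=3: 5280 + 2508 + 30·22·38 = 32868; k=4: 1248 + 0 + 30·3·38 = 4668.
Minimum: 4668 at k=4.

4668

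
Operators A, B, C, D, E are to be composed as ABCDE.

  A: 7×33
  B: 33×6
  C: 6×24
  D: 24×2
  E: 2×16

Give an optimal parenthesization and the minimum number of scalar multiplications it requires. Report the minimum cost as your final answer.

Adjacent pairs: AB = 7·33·6 = 1386; BC = 33·6·24 = 4752; CD = 6·24·2 = 288; DE = 24·2·16 = 768.
Length 3: A..C: k=1: 0+4752+7·33·24=10296; k=2: 1386+0+7·6·24=2394 → min 2394 | B..D: k=2: 0+288+33·6·2=684; k=3: 4752+0+33·24·2=6336 → min 684 | C..E: k=3: 0+768+6·24·16=3072; k=4: 288+0+6·2·16=480 → min 480.
Length 4: A..D: k=1: 0+684+7·33·2=1146; k=2: 1386+288+7·6·2=1758; k=3: 2394+0+7·24·2=2730 → min 1146 | B..E: k=2: 0+480+33·6·16=3648; k=3: 4752+768+33·24·16=18192; k=4: 684+0+33·2·16=1740 → min 1740.
Length 5: A..E: k=1: 0+1740+7·33·16=5436; k=2: 1386+480+7·6·16=2538; k=3: 2394+768+7·24·16=5850; k=4: 1146+0+7·2·16=1370 → min 1370.
Optimal parenthesization: ((A(B(CD)))E) with cost 1370.

1370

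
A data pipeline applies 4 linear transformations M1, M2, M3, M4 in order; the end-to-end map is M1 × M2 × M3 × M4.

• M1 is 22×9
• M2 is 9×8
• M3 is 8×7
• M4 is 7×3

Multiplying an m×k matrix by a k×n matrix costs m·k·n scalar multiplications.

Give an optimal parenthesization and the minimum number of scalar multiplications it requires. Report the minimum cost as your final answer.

Adjacent pairs: M1M2 = 22·9·8 = 1584; M2M3 = 9·8·7 = 504; M3M4 = 8·7·3 = 168.
Length 3: M1..M3: k=1: 0+504+22·9·7=1890; k=2: 1584+0+22·8·7=2816 → min 1890 | M2..M4: k=2: 0+168+9·8·3=384; k=3: 504+0+9·7·3=693 → min 384.
Length 4: M1..M4: k=1: 0+384+22·9·3=978; k=2: 1584+168+22·8·3=2280; k=3: 1890+0+22·7·3=2352 → min 978.
Optimal parenthesization: (M1 × (M2 × (M3 × M4))) with cost 978.

978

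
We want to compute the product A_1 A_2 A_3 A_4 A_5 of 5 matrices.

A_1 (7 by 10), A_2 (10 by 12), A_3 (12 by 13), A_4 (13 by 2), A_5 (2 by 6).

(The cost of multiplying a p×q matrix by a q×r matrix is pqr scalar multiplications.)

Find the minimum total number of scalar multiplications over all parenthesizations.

776

Adjacent pairs: A_1A_2 = 7·10·12 = 840; A_2A_3 = 10·12·13 = 1560; A_3A_4 = 12·13·2 = 312; A_4A_5 = 13·2·6 = 156.
Length 3: A_1..A_3: k=1: 0+1560+7·10·13=2470; k=2: 840+0+7·12·13=1932 → min 1932 | A_2..A_4: k=2: 0+312+10·12·2=552; k=3: 1560+0+10·13·2=1820 → min 552 | A_3..A_5: k=3: 0+156+12·13·6=1092; k=4: 312+0+12·2·6=456 → min 456.
Length 4: A_1..A_4: k=1: 0+552+7·10·2=692; k=2: 840+312+7·12·2=1320; k=3: 1932+0+7·13·2=2114 → min 692 | A_2..A_5: k=2: 0+456+10·12·6=1176; k=3: 1560+156+10·13·6=2496; k=4: 552+0+10·2·6=672 → min 672.
Length 5: A_1..A_5: k=1: 0+672+7·10·6=1092; k=2: 840+456+7·12·6=1800; k=3: 1932+156+7·13·6=2634; k=4: 692+0+7·2·6=776 → min 776.
Optimal order: ((A_1 (A_2 (A_3 A_4))) A_5) with cost 776.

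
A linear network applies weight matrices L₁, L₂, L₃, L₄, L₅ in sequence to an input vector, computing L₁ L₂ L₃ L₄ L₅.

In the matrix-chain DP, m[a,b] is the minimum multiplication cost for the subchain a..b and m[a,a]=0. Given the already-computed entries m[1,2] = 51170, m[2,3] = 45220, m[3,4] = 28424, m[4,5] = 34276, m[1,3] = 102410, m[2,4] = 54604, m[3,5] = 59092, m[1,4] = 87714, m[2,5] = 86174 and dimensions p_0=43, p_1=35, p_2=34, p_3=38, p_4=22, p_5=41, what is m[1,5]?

m[1,5] = min over k∈[1,4] of m[1,k]+m[k+1,5]+p_{0}·p_k·p_{5}.
k=1: 0 + 86174 + 43·35·41 = 147879; k=2: 51170 + 59092 + 43·34·41 = 170204; k=3: 102410 + 34276 + 43·38·41 = 203680; k=4: 87714 + 0 + 43·22·41 = 126500.
Minimum: 126500 at k=4.

126500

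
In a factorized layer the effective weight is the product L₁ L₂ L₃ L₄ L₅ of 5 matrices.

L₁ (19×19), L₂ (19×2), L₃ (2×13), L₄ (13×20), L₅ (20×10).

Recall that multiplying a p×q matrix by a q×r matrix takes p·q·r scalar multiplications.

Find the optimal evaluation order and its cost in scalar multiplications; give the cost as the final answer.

Adjacent pairs: L₁L₂ = 19·19·2 = 722; L₂L₃ = 19·2·13 = 494; L₃L₄ = 2·13·20 = 520; L₄L₅ = 13·20·10 = 2600.
Length 3: L₁..L₃: k=1: 0+494+19·19·13=5187; k=2: 722+0+19·2·13=1216 → min 1216 | L₂..L₄: k=2: 0+520+19·2·20=1280; k=3: 494+0+19·13·20=5434 → min 1280 | L₃..L₅: k=3: 0+2600+2·13·10=2860; k=4: 520+0+2·20·10=920 → min 920.
Length 4: L₁..L₄: k=1: 0+1280+19·19·20=8500; k=2: 722+520+19·2·20=2002; k=3: 1216+0+19·13·20=6156 → min 2002 | L₂..L₅: k=2: 0+920+19·2·10=1300; k=3: 494+2600+19·13·10=5564; k=4: 1280+0+19·20·10=5080 → min 1300.
Length 5: L₁..L₅: k=1: 0+1300+19·19·10=4910; k=2: 722+920+19·2·10=2022; k=3: 1216+2600+19·13·10=6286; k=4: 2002+0+19·20·10=5802 → min 2022.
Optimal parenthesization: ((L₁ L₂) ((L₃ L₄) L₅)) with cost 2022.

2022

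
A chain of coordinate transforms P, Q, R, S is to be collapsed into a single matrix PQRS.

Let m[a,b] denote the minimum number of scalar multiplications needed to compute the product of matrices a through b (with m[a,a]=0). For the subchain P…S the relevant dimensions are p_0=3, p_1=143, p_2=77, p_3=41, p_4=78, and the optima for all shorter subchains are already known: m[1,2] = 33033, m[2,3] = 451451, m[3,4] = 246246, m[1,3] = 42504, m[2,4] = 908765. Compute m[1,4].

m[1,4] = min over k∈[1,3] of m[1,k]+m[k+1,4]+p_{0}·p_k·p_{4}.
k=1: 0 + 908765 + 3·143·78 = 942227; k=2: 33033 + 246246 + 3·77·78 = 297297; k=3: 42504 + 0 + 3·41·78 = 52098.
Minimum: 52098 at k=3.

52098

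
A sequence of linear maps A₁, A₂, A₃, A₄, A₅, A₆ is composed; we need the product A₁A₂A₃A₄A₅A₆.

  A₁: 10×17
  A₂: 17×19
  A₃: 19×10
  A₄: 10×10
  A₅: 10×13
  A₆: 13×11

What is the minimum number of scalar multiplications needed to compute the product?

8460

Adjacent pairs: A₁A₂ = 10·17·19 = 3230; A₂A₃ = 17·19·10 = 3230; A₃A₄ = 19·10·10 = 1900; A₄A₅ = 10·10·13 = 1300; A₅A₆ = 10·13·11 = 1430.
Length 3: A₁..A₃: k=1: 0+3230+10·17·10=4930; k=2: 3230+0+10·19·10=5130 → min 4930 | A₂..A₄: k=2: 0+1900+17·19·10=5130; k=3: 3230+0+17·10·10=4930 → min 4930 | A₃..A₅: k=3: 0+1300+19·10·13=3770; k=4: 1900+0+19·10·13=4370 → min 3770 | A₄..A₆: k=4: 0+1430+10·10·11=2530; k=5: 1300+0+10·13·11=2730 → min 2530.
Length 4: A₁..A₄: k=1: 0+4930+10·17·10=6630; k=2: 3230+1900+10·19·10=7030; k=3: 4930+0+10·10·10=5930 → min 5930 | A₂..A₅: k=2: 0+3770+17·19·13=7969; k=3: 3230+1300+17·10·13=6740; k=4: 4930+0+17·10·13=7140 → min 6740 | A₃..A₆: k=3: 0+2530+19·10·11=4620; k=4: 1900+1430+19·10·11=5420; k=5: 3770+0+19·13·11=6487 → min 4620.
Length 5: A₁..A₅: k=1: 0+6740+10·17·13=8950; k=2: 3230+3770+10·19·13=9470; k=3: 4930+1300+10·10·13=7530; k=4: 5930+0+10·10·13=7230 → min 7230 | A₂..A₆: k=2: 0+4620+17·19·11=8173; k=3: 3230+2530+17·10·11=7630; k=4: 4930+1430+17·10·11=8230; k=5: 6740+0+17·13·11=9171 → min 7630.
Length 6: A₁..A₆: k=1: 0+7630+10·17·11=9500; k=2: 3230+4620+10·19·11=9940; k=3: 4930+2530+10·10·11=8560; k=4: 5930+1430+10·10·11=8460; k=5: 7230+0+10·13·11=8660 → min 8460.
Optimal order: (((A₁(A₂A₃))A₄)(A₅A₆)) with cost 8460.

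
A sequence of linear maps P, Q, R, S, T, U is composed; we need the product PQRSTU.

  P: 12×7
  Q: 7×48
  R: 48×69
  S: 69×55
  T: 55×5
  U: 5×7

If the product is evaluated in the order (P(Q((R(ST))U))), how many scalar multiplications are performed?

40155

(ST): 69×55 by 55×5 → 69×5, cost 69·55·5 = 18975
(R(ST)): 48×69 by 69×5 → 48×5, cost 48·69·5 = 16560; cumulative 35535
((R(ST))U): 48×5 by 5×7 → 48×7, cost 48·5·7 = 1680; cumulative 37215
(Q((R(ST))U)): 7×48 by 48×7 → 7×7, cost 7·48·7 = 2352; cumulative 39567
(P(Q((R(ST))U))): 12×7 by 7×7 → 12×7, cost 12·7·7 = 588; cumulative 40155
Total: 40155 scalar multiplications.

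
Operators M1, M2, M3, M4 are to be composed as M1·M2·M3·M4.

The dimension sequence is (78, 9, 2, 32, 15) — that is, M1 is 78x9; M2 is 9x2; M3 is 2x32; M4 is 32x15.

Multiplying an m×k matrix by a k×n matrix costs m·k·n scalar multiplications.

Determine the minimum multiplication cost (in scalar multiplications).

Adjacent pairs: M1M2 = 78·9·2 = 1404; M2M3 = 9·2·32 = 576; M3M4 = 2·32·15 = 960.
Length 3: M1..M3: k=1: 0+576+78·9·32=23040; k=2: 1404+0+78·2·32=6396 → min 6396 | M2..M4: k=2: 0+960+9·2·15=1230; k=3: 576+0+9·32·15=4896 → min 1230.
Length 4: M1..M4: k=1: 0+1230+78·9·15=11760; k=2: 1404+960+78·2·15=4704; k=3: 6396+0+78·32·15=43836 → min 4704.
Optimal order: ((M1·M2)·(M3·M4)) with cost 4704.

4704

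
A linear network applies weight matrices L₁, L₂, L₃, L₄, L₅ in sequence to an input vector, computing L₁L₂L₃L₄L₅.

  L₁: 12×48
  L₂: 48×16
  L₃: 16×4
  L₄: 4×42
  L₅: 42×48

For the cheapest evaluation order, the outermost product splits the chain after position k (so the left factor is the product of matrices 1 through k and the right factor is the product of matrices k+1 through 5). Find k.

3

Adjacent pairs: L₁L₂ = 12·48·16 = 9216; L₂L₃ = 48·16·4 = 3072; L₃L₄ = 16·4·42 = 2688; L₄L₅ = 4·42·48 = 8064.
Length 3: L₁..L₃: k=1: 0+3072+12·48·4=5376; k=2: 9216+0+12·16·4=9984 → min 5376 | L₂..L₄: k=2: 0+2688+48·16·42=34944; k=3: 3072+0+48·4·42=11136 → min 11136 | L₃..L₅: k=3: 0+8064+16·4·48=11136; k=4: 2688+0+16·42·48=34944 → min 11136.
Length 4: L₁..L₄: k=1: 0+11136+12·48·42=35328; k=2: 9216+2688+12·16·42=19968; k=3: 5376+0+12·4·42=7392 → min 7392 | L₂..L₅: k=2: 0+11136+48·16·48=48000; k=3: 3072+8064+48·4·48=20352; k=4: 11136+0+48·42·48=107904 → min 20352.
Top-level splits: k=1: (L₁..L₁)·(L₂..L₅) → 0+20352+12·48·48 = 48000; k=2: (L₁..L₂)·(L₃..L₅) → 9216+11136+12·16·48 = 29568; k=3: (L₁..L₃)·(L₄..L₅) → 5376+8064+12·4·48 = 15744; k=4: (L₁..L₄)·(L₅..L₅) → 7392+0+12·42·48 = 31584.
Best split is after L₃, i.e. k = 3.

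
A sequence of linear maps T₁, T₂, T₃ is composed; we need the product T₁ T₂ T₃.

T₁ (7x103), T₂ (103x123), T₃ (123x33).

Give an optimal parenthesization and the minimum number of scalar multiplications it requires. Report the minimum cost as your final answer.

117096

(T₁ (T₂ T₃)): cost 441870.
((T₁ T₂) T₃): cost 117096.
Optimal: ((T₁ T₂) T₃) with cost 117096.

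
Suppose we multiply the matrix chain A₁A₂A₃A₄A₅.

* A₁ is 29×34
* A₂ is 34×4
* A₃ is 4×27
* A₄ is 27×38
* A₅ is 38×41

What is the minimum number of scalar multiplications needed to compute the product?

19036

Adjacent pairs: A₁A₂ = 29·34·4 = 3944; A₂A₃ = 34·4·27 = 3672; A₃A₄ = 4·27·38 = 4104; A₄A₅ = 27·38·41 = 42066.
Length 3: A₁..A₃: k=1: 0+3672+29·34·27=30294; k=2: 3944+0+29·4·27=7076 → min 7076 | A₂..A₄: k=2: 0+4104+34·4·38=9272; k=3: 3672+0+34·27·38=38556 → min 9272 | A₃..A₅: k=3: 0+42066+4·27·41=46494; k=4: 4104+0+4·38·41=10336 → min 10336.
Length 4: A₁..A₄: k=1: 0+9272+29·34·38=46740; k=2: 3944+4104+29·4·38=12456; k=3: 7076+0+29·27·38=36830 → min 12456 | A₂..A₅: k=2: 0+10336+34·4·41=15912; k=3: 3672+42066+34·27·41=83376; k=4: 9272+0+34·38·41=62244 → min 15912.
Length 5: A₁..A₅: k=1: 0+15912+29·34·41=56338; k=2: 3944+10336+29·4·41=19036; k=3: 7076+42066+29·27·41=81245; k=4: 12456+0+29·38·41=57638 → min 19036.
Optimal order: ((A₁A₂)((A₃A₄)A₅)) with cost 19036.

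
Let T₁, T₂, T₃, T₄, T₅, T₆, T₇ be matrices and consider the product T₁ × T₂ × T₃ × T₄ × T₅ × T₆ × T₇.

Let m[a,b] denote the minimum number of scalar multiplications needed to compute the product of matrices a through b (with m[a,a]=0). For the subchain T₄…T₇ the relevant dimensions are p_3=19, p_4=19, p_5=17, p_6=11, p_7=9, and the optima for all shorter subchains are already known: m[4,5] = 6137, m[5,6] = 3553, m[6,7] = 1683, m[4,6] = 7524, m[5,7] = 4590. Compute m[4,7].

m[4,7] = min over k∈[4,6] of m[4,k]+m[k+1,7]+p_{3}·p_k·p_{7}.
k=4: 0 + 4590 + 19·19·9 = 7839; k=5: 6137 + 1683 + 19·17·9 = 10727; k=6: 7524 + 0 + 19·11·9 = 9405.
Minimum: 7839 at k=4.

7839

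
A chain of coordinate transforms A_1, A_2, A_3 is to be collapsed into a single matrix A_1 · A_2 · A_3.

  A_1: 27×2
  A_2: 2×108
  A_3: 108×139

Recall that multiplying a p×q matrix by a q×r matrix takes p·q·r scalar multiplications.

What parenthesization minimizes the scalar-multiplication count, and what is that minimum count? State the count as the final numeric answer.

(A_1 · (A_2 · A_3)): cost 37530.
((A_1 · A_2) · A_3): cost 411156.
Optimal: (A_1 · (A_2 · A_3)) with cost 37530.

37530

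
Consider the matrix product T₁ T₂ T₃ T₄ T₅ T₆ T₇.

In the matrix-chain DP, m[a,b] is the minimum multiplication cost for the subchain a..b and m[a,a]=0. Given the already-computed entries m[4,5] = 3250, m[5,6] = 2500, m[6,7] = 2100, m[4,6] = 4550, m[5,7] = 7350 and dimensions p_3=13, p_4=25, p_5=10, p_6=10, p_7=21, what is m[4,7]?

m[4,7] = min over k∈[4,6] of m[4,k]+m[k+1,7]+p_{3}·p_k·p_{7}.
k=4: 0 + 7350 + 13·25·21 = 14175; k=5: 3250 + 2100 + 13·10·21 = 8080; k=6: 4550 + 0 + 13·10·21 = 7280.
Minimum: 7280 at k=6.

7280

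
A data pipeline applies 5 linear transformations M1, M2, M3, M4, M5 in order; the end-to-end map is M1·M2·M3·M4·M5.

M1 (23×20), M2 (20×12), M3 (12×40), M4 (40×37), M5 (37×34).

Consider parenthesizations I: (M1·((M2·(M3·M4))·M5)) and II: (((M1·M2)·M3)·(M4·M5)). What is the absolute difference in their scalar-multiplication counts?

Order I = (M1·((M2·(M3·M4))·M5)): (M3·M4): 12×40 by 40×37 → 12×37, cost 12·40·37 = 17760; (M2·(M3·M4)): 20×12 by 12×37 → 20×37, cost 20·12·37 = 8880; cumulative 26640; ((M2·(M3·M4))·M5): 20×37 by 37×34 → 20×34, cost 20·37·34 = 25160; cumulative 51800; (M1·((M2·(M3·M4))·M5)): 23×20 by 20×34 → 23×34, cost 23·20·34 = 15640; cumulative 67440. Total 67440.
Order II = (((M1·M2)·M3)·(M4·M5)): (M1·M2): 23×20 by 20×12 → 23×12, cost 23·20·12 = 5520; ((M1·M2)·M3): 23×12 by 12×40 → 23×40, cost 23·12·40 = 11040; cumulative 16560; (M4·M5): 40×37 by 37×34 → 40×34, cost 40·37·34 = 50320; (((M1·M2)·M3)·(M4·M5)): 23×40 by 40×34 → 23×34, cost 23·40·34 = 31280; cumulative 98160. Total 98160.
Difference: |67440 − 98160| = 30720.

30720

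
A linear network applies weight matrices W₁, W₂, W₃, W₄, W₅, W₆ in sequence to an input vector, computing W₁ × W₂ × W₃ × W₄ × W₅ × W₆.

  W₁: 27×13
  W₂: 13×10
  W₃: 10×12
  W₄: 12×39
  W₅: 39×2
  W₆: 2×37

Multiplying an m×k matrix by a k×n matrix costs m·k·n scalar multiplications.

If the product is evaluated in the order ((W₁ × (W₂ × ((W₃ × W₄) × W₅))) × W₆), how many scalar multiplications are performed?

(W₃ × W₄): 10×12 by 12×39 → 10×39, cost 10·12·39 = 4680
((W₃ × W₄) × W₅): 10×39 by 39×2 → 10×2, cost 10·39·2 = 780; cumulative 5460
(W₂ × ((W₃ × W₄) × W₅)): 13×10 by 10×2 → 13×2, cost 13·10·2 = 260; cumulative 5720
(W₁ × (W₂ × ((W₃ × W₄) × W₅))): 27×13 by 13×2 → 27×2, cost 27·13·2 = 702; cumulative 6422
((W₁ × (W₂ × ((W₃ × W₄) × W₅))) × W₆): 27×2 by 2×37 → 27×37, cost 27·2·37 = 1998; cumulative 8420
Total: 8420 scalar multiplications.

8420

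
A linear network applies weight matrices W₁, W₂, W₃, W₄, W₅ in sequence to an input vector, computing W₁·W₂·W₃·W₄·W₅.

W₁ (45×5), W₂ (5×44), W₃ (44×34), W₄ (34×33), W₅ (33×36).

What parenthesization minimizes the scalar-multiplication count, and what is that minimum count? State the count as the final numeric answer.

27130

Adjacent pairs: W₁W₂ = 45·5·44 = 9900; W₂W₃ = 5·44·34 = 7480; W₃W₄ = 44·34·33 = 49368; W₄W₅ = 34·33·36 = 40392.
Length 3: W₁..W₃: k=1: 0+7480+45·5·34=15130; k=2: 9900+0+45·44·34=77220 → min 15130 | W₂..W₄: k=2: 0+49368+5·44·33=56628; k=3: 7480+0+5·34·33=13090 → min 13090 | W₃..W₅: k=3: 0+40392+44·34·36=94248; k=4: 49368+0+44·33·36=101640 → min 94248.
Length 4: W₁..W₄: k=1: 0+13090+45·5·33=20515; k=2: 9900+49368+45·44·33=124608; k=3: 15130+0+45·34·33=65620 → min 20515 | W₂..W₅: k=2: 0+94248+5·44·36=102168; k=3: 7480+40392+5·34·36=53992; k=4: 13090+0+5·33·36=19030 → min 19030.
Length 5: W₁..W₅: k=1: 0+19030+45·5·36=27130; k=2: 9900+94248+45·44·36=175428; k=3: 15130+40392+45·34·36=110602; k=4: 20515+0+45·33·36=73975 → min 27130.
Optimal parenthesization: (W₁·(((W₂·W₃)·W₄)·W₅)) with cost 27130.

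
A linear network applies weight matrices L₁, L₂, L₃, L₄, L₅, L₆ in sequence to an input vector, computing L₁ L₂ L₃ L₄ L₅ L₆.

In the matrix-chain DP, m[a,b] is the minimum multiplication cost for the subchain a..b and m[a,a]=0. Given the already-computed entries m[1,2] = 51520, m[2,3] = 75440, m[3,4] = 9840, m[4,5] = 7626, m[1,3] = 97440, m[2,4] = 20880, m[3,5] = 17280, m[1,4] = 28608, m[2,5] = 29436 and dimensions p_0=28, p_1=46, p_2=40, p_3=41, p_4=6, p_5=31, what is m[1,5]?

m[1,5] = min over k∈[1,4] of m[1,k]+m[k+1,5]+p_{0}·p_k·p_{5}.
k=1: 0 + 29436 + 28·46·31 = 69364; k=2: 51520 + 17280 + 28·40·31 = 103520; k=3: 97440 + 7626 + 28·41·31 = 140654; k=4: 28608 + 0 + 28·6·31 = 33816.
Minimum: 33816 at k=4.

33816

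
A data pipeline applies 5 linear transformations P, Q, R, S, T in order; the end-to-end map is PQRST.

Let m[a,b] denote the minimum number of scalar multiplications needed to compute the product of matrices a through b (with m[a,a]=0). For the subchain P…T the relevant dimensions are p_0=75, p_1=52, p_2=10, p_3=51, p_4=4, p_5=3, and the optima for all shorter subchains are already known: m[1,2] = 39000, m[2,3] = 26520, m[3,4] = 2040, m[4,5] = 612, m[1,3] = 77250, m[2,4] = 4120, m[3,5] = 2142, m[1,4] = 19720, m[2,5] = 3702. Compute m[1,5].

m[1,5] = min over k∈[1,4] of m[1,k]+m[k+1,5]+p_{0}·p_k·p_{5}.
k=1: 0 + 3702 + 75·52·3 = 15402; k=2: 39000 + 2142 + 75·10·3 = 43392; k=3: 77250 + 612 + 75·51·3 = 89337; k=4: 19720 + 0 + 75·4·3 = 20620.
Minimum: 15402 at k=1.

15402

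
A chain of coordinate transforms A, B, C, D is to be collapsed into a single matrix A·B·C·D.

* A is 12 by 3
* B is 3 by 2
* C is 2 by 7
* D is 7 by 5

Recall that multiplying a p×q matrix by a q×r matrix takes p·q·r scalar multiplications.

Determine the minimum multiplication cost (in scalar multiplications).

262

Adjacent pairs: AB = 12·3·2 = 72; BC = 3·2·7 = 42; CD = 2·7·5 = 70.
Length 3: A..C: k=1: 0+42+12·3·7=294; k=2: 72+0+12·2·7=240 → min 240 | B..D: k=2: 0+70+3·2·5=100; k=3: 42+0+3·7·5=147 → min 100.
Length 4: A..D: k=1: 0+100+12·3·5=280; k=2: 72+70+12·2·5=262; k=3: 240+0+12·7·5=660 → min 262.
Optimal order: ((A·B)·(C·D)) with cost 262.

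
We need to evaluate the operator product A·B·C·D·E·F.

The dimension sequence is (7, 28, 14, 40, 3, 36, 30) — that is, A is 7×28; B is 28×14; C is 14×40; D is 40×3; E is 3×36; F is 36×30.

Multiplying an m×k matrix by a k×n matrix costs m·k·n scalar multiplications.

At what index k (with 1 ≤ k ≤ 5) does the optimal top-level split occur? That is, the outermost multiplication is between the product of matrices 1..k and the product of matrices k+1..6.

Adjacent pairs: AB = 7·28·14 = 2744; BC = 28·14·40 = 15680; CD = 14·40·3 = 1680; DE = 40·3·36 = 4320; EF = 3·36·30 = 3240.
Length 3: A..C: k=1: 0+15680+7·28·40=23520; k=2: 2744+0+7·14·40=6664 → min 6664 | B..D: k=2: 0+1680+28·14·3=2856; k=3: 15680+0+28·40·3=19040 → min 2856 | C..E: k=3: 0+4320+14·40·36=24480; k=4: 1680+0+14·3·36=3192 → min 3192 | D..F: k=4: 0+3240+40·3·30=6840; k=5: 4320+0+40·36·30=47520 → min 6840.
Length 4: A..D: k=1: 0+2856+7·28·3=3444; k=2: 2744+1680+7·14·3=4718; k=3: 6664+0+7·40·3=7504 → min 3444 | B..E: k=2: 0+3192+28·14·36=17304; k=3: 15680+4320+28·40·36=60320; k=4: 2856+0+28·3·36=5880 → min 5880 | C..F: k=3: 0+6840+14·40·30=23640; k=4: 1680+3240+14·3·30=6180; k=5: 3192+0+14·36·30=18312 → min 6180.
Length 5: A..E: k=1: 0+5880+7·28·36=12936; k=2: 2744+3192+7·14·36=9464; k=3: 6664+4320+7·40·36=21064; k=4: 3444+0+7·3·36=4200 → min 4200 | B..F: k=2: 0+6180+28·14·30=17940; k=3: 15680+6840+28·40·30=56120; k=4: 2856+3240+28·3·30=8616; k=5: 5880+0+28·36·30=36120 → min 8616.
Top-level splits: k=1: (A..A)·(B..F) → 0+8616+7·28·30 = 14496; k=2: (A..B)·(C..F) → 2744+6180+7·14·30 = 11864; k=3: (A..C)·(D..F) → 6664+6840+7·40·30 = 21904; k=4: (A..D)·(E..F) → 3444+3240+7·3·30 = 7314; k=5: (A..E)·(F..F) → 4200+0+7·36·30 = 11760.
Best split is after D, i.e. k = 4.

4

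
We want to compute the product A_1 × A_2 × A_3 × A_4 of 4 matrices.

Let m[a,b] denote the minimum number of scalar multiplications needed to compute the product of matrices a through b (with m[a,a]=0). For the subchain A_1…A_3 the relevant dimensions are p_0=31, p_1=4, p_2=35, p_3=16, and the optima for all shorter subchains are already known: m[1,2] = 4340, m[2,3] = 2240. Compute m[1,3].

m[1,3] = min over k∈[1,2] of m[1,k]+m[k+1,3]+p_{0}·p_k·p_{3}.
k=1: 0 + 2240 + 31·4·16 = 4224; k=2: 4340 + 0 + 31·35·16 = 21700.
Minimum: 4224 at k=1.

4224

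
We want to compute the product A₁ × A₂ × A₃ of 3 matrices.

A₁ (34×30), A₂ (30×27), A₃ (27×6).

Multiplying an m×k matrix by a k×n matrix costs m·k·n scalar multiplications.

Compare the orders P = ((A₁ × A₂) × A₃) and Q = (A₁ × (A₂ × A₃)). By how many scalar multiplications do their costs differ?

22068

Order P = ((A₁ × A₂) × A₃): (A₁ × A₂): 34×30 by 30×27 → 34×27, cost 34·30·27 = 27540; ((A₁ × A₂) × A₃): 34×27 by 27×6 → 34×6, cost 34·27·6 = 5508; cumulative 33048. Total 33048.
Order Q = (A₁ × (A₂ × A₃)): (A₂ × A₃): 30×27 by 27×6 → 30×6, cost 30·27·6 = 4860; (A₁ × (A₂ × A₃)): 34×30 by 30×6 → 34×6, cost 34·30·6 = 6120; cumulative 10980. Total 10980.
Difference: |33048 − 10980| = 22068.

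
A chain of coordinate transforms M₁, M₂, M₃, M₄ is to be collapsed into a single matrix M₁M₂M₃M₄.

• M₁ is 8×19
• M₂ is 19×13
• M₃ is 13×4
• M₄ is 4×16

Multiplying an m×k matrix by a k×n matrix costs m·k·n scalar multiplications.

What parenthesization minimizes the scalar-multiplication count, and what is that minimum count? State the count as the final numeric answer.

2108

Adjacent pairs: M₁M₂ = 8·19·13 = 1976; M₂M₃ = 19·13·4 = 988; M₃M₄ = 13·4·16 = 832.
Length 3: M₁..M₃: k=1: 0+988+8·19·4=1596; k=2: 1976+0+8·13·4=2392 → min 1596 | M₂..M₄: k=2: 0+832+19·13·16=4784; k=3: 988+0+19·4·16=2204 → min 2204.
Length 4: M₁..M₄: k=1: 0+2204+8·19·16=4636; k=2: 1976+832+8·13·16=4472; k=3: 1596+0+8·4·16=2108 → min 2108.
Optimal parenthesization: ((M₁(M₂M₃))M₄) with cost 2108.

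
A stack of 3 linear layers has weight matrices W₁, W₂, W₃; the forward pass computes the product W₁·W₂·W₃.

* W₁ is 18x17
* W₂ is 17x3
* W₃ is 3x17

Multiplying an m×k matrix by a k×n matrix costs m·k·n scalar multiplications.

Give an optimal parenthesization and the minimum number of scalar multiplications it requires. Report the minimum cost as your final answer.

(W₁·(W₂·W₃)): cost 6069.
((W₁·W₂)·W₃): cost 1836.
Optimal: ((W₁·W₂)·W₃) with cost 1836.

1836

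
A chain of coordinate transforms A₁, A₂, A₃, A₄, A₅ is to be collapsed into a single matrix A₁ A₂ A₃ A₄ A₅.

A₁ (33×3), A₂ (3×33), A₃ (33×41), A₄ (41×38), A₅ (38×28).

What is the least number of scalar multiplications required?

Adjacent pairs: A₁A₂ = 33·3·33 = 3267; A₂A₃ = 3·33·41 = 4059; A₃A₄ = 33·41·38 = 51414; A₄A₅ = 41·38·28 = 43624.
Length 3: A₁..A₃: k=1: 0+4059+33·3·41=8118; k=2: 3267+0+33·33·41=47916 → min 8118 | A₂..A₄: k=2: 0+51414+3·33·38=55176; k=3: 4059+0+3·41·38=8733 → min 8733 | A₃..A₅: k=3: 0+43624+33·41·28=81508; k=4: 51414+0+33·38·28=86526 → min 81508.
Length 4: A₁..A₄: k=1: 0+8733+33·3·38=12495; k=2: 3267+51414+33·33·38=96063; k=3: 8118+0+33·41·38=59532 → min 12495 | A₂..A₅: k=2: 0+81508+3·33·28=84280; k=3: 4059+43624+3·41·28=51127; k=4: 8733+0+3·38·28=11925 → min 11925.
Length 5: A₁..A₅: k=1: 0+11925+33·3·28=14697; k=2: 3267+81508+33·33·28=115267; k=3: 8118+43624+33·41·28=89626; k=4: 12495+0+33·38·28=47607 → min 14697.
Optimal order: (A₁ (((A₂ A₃) A₄) A₅)) with cost 14697.

14697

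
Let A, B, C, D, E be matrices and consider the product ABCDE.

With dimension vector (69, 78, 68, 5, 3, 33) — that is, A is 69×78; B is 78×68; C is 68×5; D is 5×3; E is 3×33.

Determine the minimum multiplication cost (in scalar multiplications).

Adjacent pairs: AB = 69·78·68 = 365976; BC = 78·68·5 = 26520; CD = 68·5·3 = 1020; DE = 5·3·33 = 495.
Length 3: A..C: k=1: 0+26520+69·78·5=53430; k=2: 365976+0+69·68·5=389436 → min 53430 | B..D: k=2: 0+1020+78·68·3=16932; k=3: 26520+0+78·5·3=27690 → min 16932 | C..E: k=3: 0+495+68·5·33=11715; k=4: 1020+0+68·3·33=7752 → min 7752.
Length 4: A..D: k=1: 0+16932+69·78·3=33078; k=2: 365976+1020+69·68·3=381072; k=3: 53430+0+69·5·3=54465 → min 33078 | B..E: k=2: 0+7752+78·68·33=182784; k=3: 26520+495+78·5·33=39885; k=4: 16932+0+78·3·33=24654 → min 24654.
Length 5: A..E: k=1: 0+24654+69·78·33=202260; k=2: 365976+7752+69·68·33=528564; k=3: 53430+495+69·5·33=65310; k=4: 33078+0+69·3·33=39909 → min 39909.
Optimal order: ((A(B(CD)))E) with cost 39909.

39909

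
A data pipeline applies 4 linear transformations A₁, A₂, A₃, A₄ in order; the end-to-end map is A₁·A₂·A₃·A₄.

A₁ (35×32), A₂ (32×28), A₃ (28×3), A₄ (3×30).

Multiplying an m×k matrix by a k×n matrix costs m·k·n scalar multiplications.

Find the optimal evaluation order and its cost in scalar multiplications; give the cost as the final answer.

9198

Adjacent pairs: A₁A₂ = 35·32·28 = 31360; A₂A₃ = 32·28·3 = 2688; A₃A₄ = 28·3·30 = 2520.
Length 3: A₁..A₃: k=1: 0+2688+35·32·3=6048; k=2: 31360+0+35·28·3=34300 → min 6048 | A₂..A₄: k=2: 0+2520+32·28·30=29400; k=3: 2688+0+32·3·30=5568 → min 5568.
Length 4: A₁..A₄: k=1: 0+5568+35·32·30=39168; k=2: 31360+2520+35·28·30=63280; k=3: 6048+0+35·3·30=9198 → min 9198.
Optimal parenthesization: ((A₁·(A₂·A₃))·A₄) with cost 9198.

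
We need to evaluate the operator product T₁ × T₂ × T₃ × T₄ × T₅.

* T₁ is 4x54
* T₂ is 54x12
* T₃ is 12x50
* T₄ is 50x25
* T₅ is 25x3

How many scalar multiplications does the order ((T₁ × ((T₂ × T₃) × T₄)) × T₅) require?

105600

(T₂ × T₃): 54×12 by 12×50 → 54×50, cost 54·12·50 = 32400
((T₂ × T₃) × T₄): 54×50 by 50×25 → 54×25, cost 54·50·25 = 67500; cumulative 99900
(T₁ × ((T₂ × T₃) × T₄)): 4×54 by 54×25 → 4×25, cost 4·54·25 = 5400; cumulative 105300
((T₁ × ((T₂ × T₃) × T₄)) × T₅): 4×25 by 25×3 → 4×3, cost 4·25·3 = 300; cumulative 105600
Total: 105600 scalar multiplications.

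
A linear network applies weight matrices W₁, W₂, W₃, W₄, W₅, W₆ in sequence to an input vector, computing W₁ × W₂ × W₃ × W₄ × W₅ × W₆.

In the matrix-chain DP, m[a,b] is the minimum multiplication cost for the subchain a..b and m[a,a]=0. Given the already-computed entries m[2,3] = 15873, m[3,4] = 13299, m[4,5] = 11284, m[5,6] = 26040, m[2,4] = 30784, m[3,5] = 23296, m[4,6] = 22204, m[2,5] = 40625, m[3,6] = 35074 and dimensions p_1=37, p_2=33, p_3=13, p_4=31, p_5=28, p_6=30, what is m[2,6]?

52507

m[2,6] = min over k∈[2,5] of m[2,k]+m[k+1,6]+p_{1}·p_k·p_{6}.
k=2: 0 + 35074 + 37·33·30 = 71704; k=3: 15873 + 22204 + 37·13·30 = 52507; k=4: 30784 + 26040 + 37·31·30 = 91234; k=5: 40625 + 0 + 37·28·30 = 71705.
Minimum: 52507 at k=3.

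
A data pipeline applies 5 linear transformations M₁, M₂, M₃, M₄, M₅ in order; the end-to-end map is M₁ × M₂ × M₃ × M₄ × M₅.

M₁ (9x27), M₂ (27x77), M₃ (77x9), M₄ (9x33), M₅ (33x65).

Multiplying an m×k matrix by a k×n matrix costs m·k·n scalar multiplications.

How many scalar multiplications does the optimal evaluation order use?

Adjacent pairs: M₁M₂ = 9·27·77 = 18711; M₂M₃ = 27·77·9 = 18711; M₃M₄ = 77·9·33 = 22869; M₄M₅ = 9·33·65 = 19305.
Length 3: M₁..M₃: k=1: 0+18711+9·27·9=20898; k=2: 18711+0+9·77·9=24948 → min 20898 | M₂..M₄: k=2: 0+22869+27·77·33=91476; k=3: 18711+0+27·9·33=26730 → min 26730 | M₃..M₅: k=3: 0+19305+77·9·65=64350; k=4: 22869+0+77·33·65=188034 → min 64350.
Length 4: M₁..M₄: k=1: 0+26730+9·27·33=34749; k=2: 18711+22869+9·77·33=64449; k=3: 20898+0+9·9·33=23571 → min 23571 | M₂..M₅: k=2: 0+64350+27·77·65=199485; k=3: 18711+19305+27·9·65=53811; k=4: 26730+0+27·33·65=84645 → min 53811.
Length 5: M₁..M₅: k=1: 0+53811+9·27·65=69606; k=2: 18711+64350+9·77·65=128106; k=3: 20898+19305+9·9·65=45468; k=4: 23571+0+9·33·65=42876 → min 42876.
Optimal order: (((M₁ × (M₂ × M₃)) × M₄) × M₅) with cost 42876.

42876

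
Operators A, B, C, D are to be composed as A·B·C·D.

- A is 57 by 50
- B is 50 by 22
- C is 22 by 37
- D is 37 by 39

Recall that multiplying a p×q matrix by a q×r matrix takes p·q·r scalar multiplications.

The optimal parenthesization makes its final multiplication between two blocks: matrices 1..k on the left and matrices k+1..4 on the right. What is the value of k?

Adjacent pairs: AB = 57·50·22 = 62700; BC = 50·22·37 = 40700; CD = 22·37·39 = 31746.
Length 3: A..C: k=1: 0+40700+57·50·37=146150; k=2: 62700+0+57·22·37=109098 → min 109098 | B..D: k=2: 0+31746+50·22·39=74646; k=3: 40700+0+50·37·39=112850 → min 74646.
Top-level splits: k=1: (A..A)·(B..D) → 0+74646+57·50·39 = 185796; k=2: (A..B)·(C..D) → 62700+31746+57·22·39 = 143352; k=3: (A..C)·(D..D) → 109098+0+57·37·39 = 191349.
Best split is after B, i.e. k = 2.

2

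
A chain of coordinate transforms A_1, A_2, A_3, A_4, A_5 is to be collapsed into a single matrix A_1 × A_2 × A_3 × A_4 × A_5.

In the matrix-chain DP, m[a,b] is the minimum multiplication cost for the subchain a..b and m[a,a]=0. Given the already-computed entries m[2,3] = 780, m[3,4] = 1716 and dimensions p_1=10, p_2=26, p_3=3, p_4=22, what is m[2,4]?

1440

m[2,4] = min over k∈[2,3] of m[2,k]+m[k+1,4]+p_{1}·p_k·p_{4}.
k=2: 0 + 1716 + 10·26·22 = 7436; k=3: 780 + 0 + 10·3·22 = 1440.
Minimum: 1440 at k=3.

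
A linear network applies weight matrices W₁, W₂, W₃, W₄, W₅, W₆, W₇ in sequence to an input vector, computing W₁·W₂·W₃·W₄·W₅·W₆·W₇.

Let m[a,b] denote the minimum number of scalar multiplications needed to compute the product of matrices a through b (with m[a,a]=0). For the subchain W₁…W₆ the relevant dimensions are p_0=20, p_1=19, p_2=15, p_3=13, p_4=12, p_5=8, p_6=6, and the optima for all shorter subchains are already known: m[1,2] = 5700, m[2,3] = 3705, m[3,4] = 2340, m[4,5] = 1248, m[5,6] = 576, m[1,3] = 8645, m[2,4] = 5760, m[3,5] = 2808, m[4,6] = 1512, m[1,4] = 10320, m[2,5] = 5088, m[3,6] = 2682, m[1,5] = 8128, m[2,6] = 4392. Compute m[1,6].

m[1,6] = min over k∈[1,5] of m[1,k]+m[k+1,6]+p_{0}·p_k·p_{6}.
k=1: 0 + 4392 + 20·19·6 = 6672; k=2: 5700 + 2682 + 20·15·6 = 10182; k=3: 8645 + 1512 + 20·13·6 = 11717; k=4: 10320 + 576 + 20·12·6 = 12336; k=5: 8128 + 0 + 20·8·6 = 9088.
Minimum: 6672 at k=1.

6672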